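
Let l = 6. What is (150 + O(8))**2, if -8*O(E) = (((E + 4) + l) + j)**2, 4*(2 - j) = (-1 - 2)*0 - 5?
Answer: 143400625/16384 ≈ 8752.5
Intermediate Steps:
j = 13/4 (j = 2 - ((-1 - 2)*0 - 5)/4 = 2 - (-3*0 - 5)/4 = 2 - (0 - 5)/4 = 2 - 1/4*(-5) = 2 + 5/4 = 13/4 ≈ 3.2500)
O(E) = -(53/4 + E)**2/8 (O(E) = -(((E + 4) + 6) + 13/4)**2/8 = -(((4 + E) + 6) + 13/4)**2/8 = -((10 + E) + 13/4)**2/8 = -(53/4 + E)**2/8)
(150 + O(8))**2 = (150 - (53 + 4*8)**2/128)**2 = (150 - (53 + 32)**2/128)**2 = (150 - 1/128*85**2)**2 = (150 - 1/128*7225)**2 = (150 - 7225/128)**2 = (11975/128)**2 = 143400625/16384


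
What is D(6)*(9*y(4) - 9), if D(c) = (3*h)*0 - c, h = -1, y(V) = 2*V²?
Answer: -1674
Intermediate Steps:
D(c) = -c (D(c) = (3*(-1))*0 - c = -3*0 - c = 0 - c = -c)
D(6)*(9*y(4) - 9) = (-1*6)*(9*(2*4²) - 9) = -6*(9*(2*16) - 9) = -6*(9*32 - 9) = -6*(288 - 9) = -6*279 = -1674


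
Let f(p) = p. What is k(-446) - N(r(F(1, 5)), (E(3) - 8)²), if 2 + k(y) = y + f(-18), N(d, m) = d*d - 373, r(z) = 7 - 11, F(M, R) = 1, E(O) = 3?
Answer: -109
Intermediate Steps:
r(z) = -4
N(d, m) = -373 + d² (N(d, m) = d² - 373 = -373 + d²)
k(y) = -20 + y (k(y) = -2 + (y - 18) = -2 + (-18 + y) = -20 + y)
k(-446) - N(r(F(1, 5)), (E(3) - 8)²) = (-20 - 446) - (-373 + (-4)²) = -466 - (-373 + 16) = -466 - 1*(-357) = -466 + 357 = -109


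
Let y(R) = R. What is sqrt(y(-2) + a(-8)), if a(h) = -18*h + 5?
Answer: 7*sqrt(3) ≈ 12.124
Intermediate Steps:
a(h) = 5 - 18*h
sqrt(y(-2) + a(-8)) = sqrt(-2 + (5 - 18*(-8))) = sqrt(-2 + (5 + 144)) = sqrt(-2 + 149) = sqrt(147) = 7*sqrt(3)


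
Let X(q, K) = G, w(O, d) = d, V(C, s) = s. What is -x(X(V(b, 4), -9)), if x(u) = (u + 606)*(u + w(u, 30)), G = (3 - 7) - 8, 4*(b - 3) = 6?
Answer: -10692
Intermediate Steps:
b = 9/2 (b = 3 + (¼)*6 = 3 + 3/2 = 9/2 ≈ 4.5000)
G = -12 (G = -4 - 8 = -12)
X(q, K) = -12
x(u) = (30 + u)*(606 + u) (x(u) = (u + 606)*(u + 30) = (606 + u)*(30 + u) = (30 + u)*(606 + u))
-x(X(V(b, 4), -9)) = -(18180 + (-12)² + 636*(-12)) = -(18180 + 144 - 7632) = -1*10692 = -10692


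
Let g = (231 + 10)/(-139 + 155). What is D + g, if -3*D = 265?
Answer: -3517/48 ≈ -73.271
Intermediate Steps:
g = 241/16 ≈ 15.063
D = -265/3 (D = -⅓*265 = -265/3 ≈ -88.333)
D + g = -265/3 + 241/16 = -3517/48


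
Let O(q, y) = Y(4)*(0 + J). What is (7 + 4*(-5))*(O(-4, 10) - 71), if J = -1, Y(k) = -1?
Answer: 910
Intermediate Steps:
O(q, y) = 1 (O(q, y) = -(0 - 1) = -1*(-1) = 1)
(7 + 4*(-5))*(O(-4, 10) - 71) = (7 + 4*(-5))*(1 - 71) = (7 - 20)*(-70) = -13*(-70) = 910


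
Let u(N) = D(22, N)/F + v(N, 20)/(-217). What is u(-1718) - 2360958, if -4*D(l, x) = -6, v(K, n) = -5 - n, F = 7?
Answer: -1024655629/434 ≈ -2.3610e+6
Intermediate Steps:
D(l, x) = 3/2 (D(l, x) = -¼*(-6) = 3/2)
u(N) = 143/434 (u(N) = (3/2)/7 + (-5 - 1*20)/(-217) = (3/2)*(⅐) + (-5 - 20)*(-1/217) = 3/14 - 25*(-1/217) = 3/14 + 25/217 = 143/434)
u(-1718) - 2360958 = 143/434 - 2360958 = -1024655629/434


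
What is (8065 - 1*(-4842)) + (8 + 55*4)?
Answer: 13135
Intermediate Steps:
(8065 - 1*(-4842)) + (8 + 55*4) = (8065 + 4842) + (8 + 220) = 12907 + 228 = 13135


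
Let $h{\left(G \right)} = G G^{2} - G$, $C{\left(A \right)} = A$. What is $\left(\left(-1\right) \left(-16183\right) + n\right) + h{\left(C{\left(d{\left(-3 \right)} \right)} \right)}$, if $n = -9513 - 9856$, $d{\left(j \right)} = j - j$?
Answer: $-3186$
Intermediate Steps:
$d{\left(j \right)} = 0$
$n = -19369$
$h{\left(G \right)} = G^{3} - G$
$\left(\left(-1\right) \left(-16183\right) + n\right) + h{\left(C{\left(d{\left(-3 \right)} \right)} \right)} = \left(\left(-1\right) \left(-16183\right) - 19369\right) + \left(0^{3} - 0\right) = \left(16183 - 19369\right) + \left(0 + 0\right) = -3186 + 0 = -3186$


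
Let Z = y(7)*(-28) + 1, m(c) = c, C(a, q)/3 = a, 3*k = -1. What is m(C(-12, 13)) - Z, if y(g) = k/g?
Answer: -115/3 ≈ -38.333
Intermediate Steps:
k = -1/3 (k = (1/3)*(-1) = -1/3 ≈ -0.33333)
y(g) = -1/(3*g)
C(a, q) = 3*a
Z = 7/3 (Z = -1/3/7*(-28) + 1 = -1/3*1/7*(-28) + 1 = -1/21*(-28) + 1 = 4/3 + 1 = 7/3 ≈ 2.3333)
m(C(-12, 13)) - Z = 3*(-12) - 1*7/3 = -36 - 7/3 = -115/3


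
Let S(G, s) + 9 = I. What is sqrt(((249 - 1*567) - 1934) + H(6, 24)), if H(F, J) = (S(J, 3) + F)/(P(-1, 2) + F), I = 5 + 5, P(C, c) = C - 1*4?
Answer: I*sqrt(2245) ≈ 47.381*I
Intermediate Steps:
P(C, c) = -4 + C (P(C, c) = C - 4 = -4 + C)
I = 10
S(G, s) = 1 (S(G, s) = -9 + 10 = 1)
H(F, J) = (1 + F)/(-5 + F) (H(F, J) = (1 + F)/((-4 - 1) + F) = (1 + F)/(-5 + F))
sqrt(((249 - 1*567) - 1934) + H(6, 24)) = sqrt(((249 - 1*567) - 1934) + (1 + 6)/(-5 + 6)) = sqrt(((249 - 567) - 1934) + 7/1) = sqrt((-318 - 1934) + 1*7) = sqrt(-2252 + 7) = sqrt(-2245) = I*sqrt(2245)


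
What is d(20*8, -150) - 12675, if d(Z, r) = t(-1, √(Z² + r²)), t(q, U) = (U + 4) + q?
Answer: -12672 + 10*√481 ≈ -12453.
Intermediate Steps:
t(q, U) = 4 + U + q (t(q, U) = (4 + U) + q = 4 + U + q)
d(Z, r) = 3 + √(Z² + r²) (d(Z, r) = 4 + √(Z² + r²) - 1 = 3 + √(Z² + r²))
d(20*8, -150) - 12675 = (3 + √((20*8)² + (-150)²)) - 12675 = (3 + √(160² + 22500)) - 12675 = (3 + √(25600 + 22500)) - 12675 = (3 + √48100) - 12675 = (3 + 10*√481) - 12675 = -12672 + 10*√481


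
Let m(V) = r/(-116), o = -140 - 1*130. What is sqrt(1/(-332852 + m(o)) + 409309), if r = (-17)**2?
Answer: 3*sqrt(67800610766390462337)/38611121 ≈ 639.77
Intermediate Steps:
r = 289
o = -270 (o = -140 - 130 = -270)
m(V) = -289/116 (m(V) = 289/(-116) = 289*(-1/116) = -289/116)
sqrt(1/(-332852 + m(o)) + 409309) = sqrt(1/(-332852 - 289/116) + 409309) = sqrt(1/(-38611121/116) + 409309) = sqrt(-116/38611121 + 409309) = sqrt(15803879325273/38611121) = 3*sqrt(67800610766390462337)/38611121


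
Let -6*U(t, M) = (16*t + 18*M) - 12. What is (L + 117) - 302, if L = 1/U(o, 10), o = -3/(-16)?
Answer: -10547/57 ≈ -185.04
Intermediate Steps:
o = 3/16 (o = -3*(-1/16) = 3/16 ≈ 0.18750)
U(t, M) = 2 - 3*M - 8*t/3 (U(t, M) = -((16*t + 18*M) - 12)/6 = -(-12 + 16*t + 18*M)/6 = 2 - 3*M - 8*t/3)
L = -2/57 (L = 1/(2 - 3*10 - 8/3*3/16) = 1/(2 - 30 - ½) = 1/(-57/2) = -2/57 ≈ -0.035088)
(L + 117) - 302 = (-2/57 + 117) - 302 = 6667/57 - 302 = -10547/57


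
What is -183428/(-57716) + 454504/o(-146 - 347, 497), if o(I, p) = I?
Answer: -6535430715/7113497 ≈ -918.74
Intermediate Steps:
-183428/(-57716) + 454504/o(-146 - 347, 497) = -183428/(-57716) + 454504/(-146 - 347) = -183428*(-1/57716) + 454504/(-493) = 45857/14429 + 454504*(-1/493) = 45857/14429 - 454504/493 = -6535430715/7113497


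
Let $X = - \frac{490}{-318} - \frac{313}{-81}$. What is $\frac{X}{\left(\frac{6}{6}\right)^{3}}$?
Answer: $\frac{23204}{4293} \approx 5.4051$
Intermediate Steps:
$X = \frac{23204}{4293}$ ($X = \left(-490\right) \left(- \frac{1}{318}\right) - - \frac{313}{81} = \frac{245}{159} + \frac{313}{81} = \frac{23204}{4293} \approx 5.4051$)
$\frac{X}{\left(\frac{6}{6}\right)^{3}} = \frac{23204}{4293 \left(\frac{6}{6}\right)^{3}} = \frac{23204}{4293 \left(6 \cdot \frac{1}{6}\right)^{3}} = \frac{23204}{4293 \cdot 1^{3}} = \frac{23204}{4293 \cdot 1} = \frac{23204}{4293} \cdot 1 = \frac{23204}{4293}$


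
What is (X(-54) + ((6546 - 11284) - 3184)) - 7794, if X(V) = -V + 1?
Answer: -15661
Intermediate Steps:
X(V) = 1 - V
(X(-54) + ((6546 - 11284) - 3184)) - 7794 = ((1 - 1*(-54)) + ((6546 - 11284) - 3184)) - 7794 = ((1 + 54) + (-4738 - 3184)) - 7794 = (55 - 7922) - 7794 = -7867 - 7794 = -15661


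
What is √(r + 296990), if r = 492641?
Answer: √789631 ≈ 888.61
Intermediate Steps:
√(r + 296990) = √(492641 + 296990) = √789631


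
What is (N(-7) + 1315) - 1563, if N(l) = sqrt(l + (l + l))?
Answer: -248 + I*sqrt(21) ≈ -248.0 + 4.5826*I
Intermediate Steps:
N(l) = sqrt(3)*sqrt(l) (N(l) = sqrt(l + 2*l) = sqrt(3*l) = sqrt(3)*sqrt(l))
(N(-7) + 1315) - 1563 = (sqrt(3)*sqrt(-7) + 1315) - 1563 = (sqrt(3)*(I*sqrt(7)) + 1315) - 1563 = (I*sqrt(21) + 1315) - 1563 = (1315 + I*sqrt(21)) - 1563 = -248 + I*sqrt(21)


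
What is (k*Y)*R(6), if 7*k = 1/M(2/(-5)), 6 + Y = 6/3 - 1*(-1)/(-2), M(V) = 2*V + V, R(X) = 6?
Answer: 45/14 ≈ 3.2143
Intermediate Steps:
M(V) = 3*V
Y = -9/2 (Y = -6 + (6/3 - 1*(-1)/(-2)) = -6 + (6*(⅓) + 1*(-½)) = -6 + (2 - ½) = -6 + 3/2 = -9/2 ≈ -4.5000)
k = -5/42 (k = 1/(7*((3*(2/(-5))))) = 1/(7*((3*(2*(-⅕))))) = 1/(7*((3*(-⅖)))) = 1/(7*(-6/5)) = (⅐)*(-⅚) = -5/42 ≈ -0.11905)
(k*Y)*R(6) = -5/42*(-9/2)*6 = (15/28)*6 = 45/14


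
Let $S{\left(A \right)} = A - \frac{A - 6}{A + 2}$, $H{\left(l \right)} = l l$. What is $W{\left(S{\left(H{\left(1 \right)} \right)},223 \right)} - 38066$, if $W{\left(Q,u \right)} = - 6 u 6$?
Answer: $-46094$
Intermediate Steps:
$H{\left(l \right)} = l^{2}$
$S{\left(A \right)} = A - \frac{-6 + A}{2 + A}$
$W{\left(Q,u \right)} = - 36 u$
$W{\left(S{\left(H{\left(1 \right)} \right)},223 \right)} - 38066 = \left(-36\right) 223 - 38066 = -8028 - 38066 = -46094$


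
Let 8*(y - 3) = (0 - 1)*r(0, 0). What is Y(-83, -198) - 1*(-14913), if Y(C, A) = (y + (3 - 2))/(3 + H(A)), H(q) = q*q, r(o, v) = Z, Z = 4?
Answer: 167055427/11202 ≈ 14913.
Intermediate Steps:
r(o, v) = 4
H(q) = q**2
y = 5/2 (y = 3 + ((0 - 1)*4)/8 = 3 + (-1*4)/8 = 3 + (1/8)*(-4) = 3 - 1/2 = 5/2 ≈ 2.5000)
Y(C, A) = 7/(2*(3 + A**2)) (Y(C, A) = (5/2 + (3 - 2))/(3 + A**2) = (5/2 + 1)/(3 + A**2) = (7/2)/(3 + A**2) = 7/(2*(3 + A**2)))
Y(-83, -198) - 1*(-14913) = 7/(2*(3 + (-198)**2)) - 1*(-14913) = 7/(2*(3 + 39204)) + 14913 = (7/2)/39207 + 14913 = (7/2)*(1/39207) + 14913 = 1/11202 + 14913 = 167055427/11202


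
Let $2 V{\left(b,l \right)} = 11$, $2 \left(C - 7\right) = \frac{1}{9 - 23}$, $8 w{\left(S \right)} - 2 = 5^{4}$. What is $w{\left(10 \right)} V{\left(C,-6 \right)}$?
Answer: $\frac{6897}{16} \approx 431.06$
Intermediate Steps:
$w{\left(S \right)} = \frac{627}{8}$ ($w{\left(S \right)} = \frac{1}{4} + \frac{5^{4}}{8} = \frac{1}{4} + \frac{1}{8} \cdot 625 = \frac{1}{4} + \frac{625}{8} = \frac{627}{8}$)
$C = \frac{195}{28}$ ($C = 7 + \frac{1}{2 \left(9 - 23\right)} = 7 + \frac{1}{2 \left(-14\right)} = 7 + \frac{1}{2} \left(- \frac{1}{14}\right) = 7 - \frac{1}{28} = \frac{195}{28} \approx 6.9643$)
$V{\left(b,l \right)} = \frac{11}{2}$ ($V{\left(b,l \right)} = \frac{1}{2} \cdot 11 = \frac{11}{2}$)
$w{\left(10 \right)} V{\left(C,-6 \right)} = \frac{627}{8} \cdot \frac{11}{2} = \frac{6897}{16}$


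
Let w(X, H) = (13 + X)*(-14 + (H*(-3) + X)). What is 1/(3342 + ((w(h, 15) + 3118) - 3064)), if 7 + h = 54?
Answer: 1/2676 ≈ 0.00037369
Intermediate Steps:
h = 47 (h = -7 + 54 = 47)
w(X, H) = (13 + X)*(-14 + X - 3*H) (w(X, H) = (13 + X)*(-14 + (-3*H + X)) = (13 + X)*(-14 + (X - 3*H)) = (13 + X)*(-14 + X - 3*H))
1/(3342 + ((w(h, 15) + 3118) - 3064)) = 1/(3342 + (((-182 + 47² - 1*47 - 39*15 - 3*15*47) + 3118) - 3064)) = 1/(3342 + (((-182 + 2209 - 47 - 585 - 2115) + 3118) - 3064)) = 1/(3342 + ((-720 + 3118) - 3064)) = 1/(3342 + (2398 - 3064)) = 1/(3342 - 666) = 1/2676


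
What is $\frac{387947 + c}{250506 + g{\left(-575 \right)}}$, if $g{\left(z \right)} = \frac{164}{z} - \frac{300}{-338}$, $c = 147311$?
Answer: $\frac{26006848075}{12171489542} \approx 2.1367$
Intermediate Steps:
$g{\left(z \right)} = \frac{150}{169} + \frac{164}{z}$ ($g{\left(z \right)} = \frac{164}{z} - - \frac{150}{169} = \frac{164}{z} + \frac{150}{169} = \frac{150}{169} + \frac{164}{z}$)
$\frac{387947 + c}{250506 + g{\left(-575 \right)}} = \frac{387947 + 147311}{250506 + \left(\frac{150}{169} + \frac{164}{-575}\right)} = \frac{535258}{250506 + \left(\frac{150}{169} + 164 \left(- \frac{1}{575}\right)\right)} = \frac{535258}{250506 + \left(\frac{150}{169} - \frac{164}{575}\right)} = \frac{535258}{250506 + \frac{58534}{97175}} = \frac{535258}{\frac{24342979084}{97175}} = 535258 \cdot \frac{97175}{24342979084} = \frac{26006848075}{12171489542}$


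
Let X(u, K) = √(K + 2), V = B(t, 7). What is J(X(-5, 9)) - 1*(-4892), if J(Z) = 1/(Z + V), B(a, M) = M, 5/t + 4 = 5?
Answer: 185903/38 - √11/38 ≈ 4892.1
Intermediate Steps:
t = 5 (t = 5/(-4 + 5) = 5/1 = 5*1 = 5)
V = 7
X(u, K) = √(2 + K)
J(Z) = 1/(7 + Z) (J(Z) = 1/(Z + 7) = 1/(7 + Z))
J(X(-5, 9)) - 1*(-4892) = 1/(7 + √(2 + 9)) - 1*(-4892) = 1/(7 + √11) + 4892 = 4892 + 1/(7 + √11)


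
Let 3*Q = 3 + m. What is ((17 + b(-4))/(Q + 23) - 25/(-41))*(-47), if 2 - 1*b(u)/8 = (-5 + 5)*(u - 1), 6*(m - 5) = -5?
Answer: -1681613/18737 ≈ -89.748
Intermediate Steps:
m = 25/6 (m = 5 + (⅙)*(-5) = 5 - ⅚ = 25/6 ≈ 4.1667)
Q = 43/18 (Q = (3 + 25/6)/3 = (⅓)*(43/6) = 43/18 ≈ 2.3889)
b(u) = 16 (b(u) = 16 - 8*(-5 + 5)*(u - 1) = 16 - 0*(-1 + u) = 16 - 8*0 = 16 + 0 = 16)
((17 + b(-4))/(Q + 23) - 25/(-41))*(-47) = ((17 + 16)/(43/18 + 23) - 25/(-41))*(-47) = (33/(457/18) - 25*(-1/41))*(-47) = (33*(18/457) + 25/41)*(-47) = (594/457 + 25/41)*(-47) = (35779/18737)*(-47) = -1681613/18737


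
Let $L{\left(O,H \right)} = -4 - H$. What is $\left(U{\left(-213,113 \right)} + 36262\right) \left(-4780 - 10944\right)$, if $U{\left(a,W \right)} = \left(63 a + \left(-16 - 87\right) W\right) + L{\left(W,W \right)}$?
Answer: $-174331988$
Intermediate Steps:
$U{\left(a,W \right)} = -4 - 104 W + 63 a$ ($U{\left(a,W \right)} = \left(63 a + \left(-16 - 87\right) W\right) - \left(4 + W\right) = \left(63 a - 103 W\right) - \left(4 + W\right) = \left(- 103 W + 63 a\right) - \left(4 + W\right) = -4 - 104 W + 63 a$)
$\left(U{\left(-213,113 \right)} + 36262\right) \left(-4780 - 10944\right) = \left(\left(-4 - 11752 + 63 \left(-213\right)\right) + 36262\right) \left(-4780 - 10944\right) = \left(\left(-4 - 11752 - 13419\right) + 36262\right) \left(-15724\right) = \left(-25175 + 36262\right) \left(-15724\right) = 11087 \left(-15724\right) = -174331988$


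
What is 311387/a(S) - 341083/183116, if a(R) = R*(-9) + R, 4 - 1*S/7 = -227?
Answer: -15358047895/592197144 ≈ -25.934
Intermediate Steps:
S = 1617 (S = 28 - 7*(-227) = 28 + 1589 = 1617)
a(R) = -8*R (a(R) = -9*R + R = -8*R)
311387/a(S) - 341083/183116 = 311387/((-8*1617)) - 341083/183116 = 311387/(-12936) - 341083*1/183116 = 311387*(-1/12936) - 341083/183116 = -311387/12936 - 341083/183116 = -15358047895/592197144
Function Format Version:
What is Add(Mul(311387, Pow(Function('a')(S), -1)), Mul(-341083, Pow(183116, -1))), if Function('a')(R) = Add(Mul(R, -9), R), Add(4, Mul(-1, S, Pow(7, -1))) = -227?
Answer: Rational(-15358047895, 592197144) ≈ -25.934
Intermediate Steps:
S = 1617 (S = Add(28, Mul(-7, -227)) = Add(28, 1589) = 1617)
Function('a')(R) = Mul(-8, R) (Function('a')(R) = Add(Mul(-9, R), R) = Mul(-8, R))
Add(Mul(311387, Pow(Function('a')(S), -1)), Mul(-341083, Pow(183116, -1))) = Add(Mul(311387, Pow(Mul(-8, 1617), -1)), Mul(-341083, Pow(183116, -1))) = Add(Mul(311387, Pow(-12936, -1)), Mul(-341083, Rational(1, 183116))) = Add(Mul(311387, Rational(-1, 12936)), Rational(-341083, 183116)) = Add(Rational(-311387, 12936), Rational(-341083, 183116)) = Rational(-15358047895, 592197144)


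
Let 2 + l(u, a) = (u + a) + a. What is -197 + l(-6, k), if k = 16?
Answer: -173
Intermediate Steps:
l(u, a) = -2 + u + 2*a (l(u, a) = -2 + ((u + a) + a) = -2 + ((a + u) + a) = -2 + (u + 2*a) = -2 + u + 2*a)
-197 + l(-6, k) = -197 + (-2 - 6 + 2*16) = -197 + (-2 - 6 + 32) = -197 + 24 = -173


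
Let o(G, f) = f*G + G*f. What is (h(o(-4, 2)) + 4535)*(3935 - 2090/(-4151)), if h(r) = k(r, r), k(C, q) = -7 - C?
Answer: 74232033600/4151 ≈ 1.7883e+7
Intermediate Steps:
o(G, f) = 2*G*f (o(G, f) = G*f + G*f = 2*G*f)
h(r) = -7 - r
(h(o(-4, 2)) + 4535)*(3935 - 2090/(-4151)) = ((-7 - 2*(-4)*2) + 4535)*(3935 - 2090/(-4151)) = ((-7 - 1*(-16)) + 4535)*(3935 - 2090*(-1/4151)) = ((-7 + 16) + 4535)*(3935 + 2090/4151) = (9 + 4535)*(16336275/4151) = 4544*(16336275/4151) = 74232033600/4151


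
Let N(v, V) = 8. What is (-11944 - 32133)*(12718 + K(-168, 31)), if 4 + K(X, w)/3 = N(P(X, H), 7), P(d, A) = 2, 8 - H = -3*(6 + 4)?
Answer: -561100210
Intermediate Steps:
H = 38 (H = 8 - (-3)*(6 + 4) = 8 - (-3)*10 = 8 - 1*(-30) = 8 + 30 = 38)
K(X, w) = 12 (K(X, w) = -12 + 3*8 = -12 + 24 = 12)
(-11944 - 32133)*(12718 + K(-168, 31)) = (-11944 - 32133)*(12718 + 12) = -44077*12730 = -561100210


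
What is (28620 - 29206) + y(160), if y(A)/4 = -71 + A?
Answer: -230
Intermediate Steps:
y(A) = -284 + 4*A (y(A) = 4*(-71 + A) = -284 + 4*A)
(28620 - 29206) + y(160) = (28620 - 29206) + (-284 + 4*160) = -586 + (-284 + 640) = -586 + 356 = -230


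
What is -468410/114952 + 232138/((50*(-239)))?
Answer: -8070556719/343419100 ≈ -23.501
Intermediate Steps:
-468410/114952 + 232138/((50*(-239))) = -468410*1/114952 + 232138/(-11950) = -234205/57476 + 232138*(-1/11950) = -234205/57476 - 116069/5975 = -8070556719/343419100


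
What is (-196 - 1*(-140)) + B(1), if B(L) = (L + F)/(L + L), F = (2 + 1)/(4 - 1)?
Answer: -55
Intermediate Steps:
F = 1 (F = 3/3 = 3*(1/3) = 1)
B(L) = (1 + L)/(2*L) (B(L) = (L + 1)/(L + L) = (1 + L)/((2*L)) = (1 + L)*(1/(2*L)) = (1 + L)/(2*L))
(-196 - 1*(-140)) + B(1) = (-196 - 1*(-140)) + (1/2)*(1 + 1)/1 = (-196 + 140) + (1/2)*1*2 = -56 + 1 = -55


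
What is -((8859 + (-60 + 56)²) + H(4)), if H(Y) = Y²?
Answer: -8891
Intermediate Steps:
-((8859 + (-60 + 56)²) + H(4)) = -((8859 + (-60 + 56)²) + 4²) = -((8859 + (-4)²) + 16) = -((8859 + 16) + 16) = -(8875 + 16) = -1*8891 = -8891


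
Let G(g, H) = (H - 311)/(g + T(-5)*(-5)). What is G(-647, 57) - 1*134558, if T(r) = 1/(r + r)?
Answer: -173982986/1293 ≈ -1.3456e+5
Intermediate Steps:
T(r) = 1/(2*r)
G(g, H) = (-311 + H)/(1/2 + g) (G(g, H) = (H - 311)/(g + ((1/2)/(-5))*(-5)) = (-311 + H)/(g + ((1/2)*(-1/5))*(-5)) = (-311 + H)/(g - 1/10*(-5)) = (-311 + H)/(g + 1/2) = (-311 + H)/(1/2 + g))
G(-647, 57) - 1*134558 = 2*(-311 + 57)/(1 + 2*(-647)) - 1*134558 = 2*(-254)/(1 - 1294) - 134558 = 2*(-254)/(-1293) - 134558 = 2*(-1/1293)*(-254) - 134558 = 508/1293 - 134558 = -173982986/1293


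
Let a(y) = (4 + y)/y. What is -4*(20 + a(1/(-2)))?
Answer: -52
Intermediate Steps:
a(y) = (4 + y)/y
-4*(20 + a(1/(-2))) = -4*(20 + (4 + 1/(-2))/(1/(-2))) = -4*(20 + (4 - 1/2)/(-1/2)) = -4*(20 - 2*7/2) = -4*(20 - 7) = -4*13 = -52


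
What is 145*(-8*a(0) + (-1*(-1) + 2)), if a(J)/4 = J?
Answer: 435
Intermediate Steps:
a(J) = 4*J
145*(-8*a(0) + (-1*(-1) + 2)) = 145*(-32*0 + (-1*(-1) + 2)) = 145*(-8*0 + (1 + 2)) = 145*(0 + 3) = 145*3 = 435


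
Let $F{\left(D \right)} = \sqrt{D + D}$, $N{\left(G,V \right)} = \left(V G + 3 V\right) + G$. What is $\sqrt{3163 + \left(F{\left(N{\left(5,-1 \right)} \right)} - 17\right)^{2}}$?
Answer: $\sqrt{3446 - 34 i \sqrt{6}} \approx 58.707 - 0.7093 i$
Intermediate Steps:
$N{\left(G,V \right)} = G + 3 V + G V$ ($N{\left(G,V \right)} = \left(G V + 3 V\right) + G = \left(3 V + G V\right) + G = G + 3 V + G V$)
$F{\left(D \right)} = \sqrt{2} \sqrt{D}$ ($F{\left(D \right)} = \sqrt{2 D} = \sqrt{2} \sqrt{D}$)
$\sqrt{3163 + \left(F{\left(N{\left(5,-1 \right)} \right)} - 17\right)^{2}} = \sqrt{3163 + \left(\sqrt{2} \sqrt{5 + 3 \left(-1\right) + 5 \left(-1\right)} - 17\right)^{2}} = \sqrt{3163 + \left(\sqrt{2} \sqrt{5 - 3 - 5} - 17\right)^{2}} = \sqrt{3163 + \left(\sqrt{2} \sqrt{-3} - 17\right)^{2}} = \sqrt{3163 + \left(\sqrt{2} i \sqrt{3} - 17\right)^{2}} = \sqrt{3163 + \left(i \sqrt{6} - 17\right)^{2}} = \sqrt{3163 + \left(-17 + i \sqrt{6}\right)^{2}}$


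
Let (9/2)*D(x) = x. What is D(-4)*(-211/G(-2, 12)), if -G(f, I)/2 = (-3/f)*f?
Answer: 844/27 ≈ 31.259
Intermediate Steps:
D(x) = 2*x/9
G(f, I) = 6 (G(f, I) = -2*(-3/f)*f = -2*(-3) = 6)
D(-4)*(-211/G(-2, 12)) = ((2/9)*(-4))*(-211/6) = -(-1688)/(9*6) = -8/9*(-211/6) = 844/27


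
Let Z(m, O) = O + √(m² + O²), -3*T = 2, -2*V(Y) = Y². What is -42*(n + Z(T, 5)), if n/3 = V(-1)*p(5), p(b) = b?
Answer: 105 - 14*√229 ≈ -106.86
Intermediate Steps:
V(Y) = -Y²/2
T = -⅔ (T = -⅓*2 = -⅔ ≈ -0.66667)
n = -15/2 (n = 3*(-½*(-1)²*5) = 3*(-½*1*5) = 3*(-½*5) = 3*(-5/2) = -15/2 ≈ -7.5000)
Z(m, O) = O + √(O² + m²)
-42*(n + Z(T, 5)) = -42*(-15/2 + (5 + √(5² + (-⅔)²))) = -42*(-15/2 + (5 + √(25 + 4/9))) = -42*(-15/2 + (5 + √(229/9))) = -42*(-15/2 + (5 + √229/3)) = -42*(-5/2 + √229/3) = 105 - 14*√229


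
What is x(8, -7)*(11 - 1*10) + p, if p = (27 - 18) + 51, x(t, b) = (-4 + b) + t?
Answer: 57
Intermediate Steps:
x(t, b) = -4 + b + t
p = 60 (p = 9 + 51 = 60)
x(8, -7)*(11 - 1*10) + p = (-4 - 7 + 8)*(11 - 1*10) + 60 = -3*(11 - 10) + 60 = -3*1 + 60 = -3 + 60 = 57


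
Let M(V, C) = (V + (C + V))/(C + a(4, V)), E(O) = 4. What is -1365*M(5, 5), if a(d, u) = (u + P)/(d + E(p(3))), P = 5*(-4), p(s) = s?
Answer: -6552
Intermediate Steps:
P = -20
a(d, u) = (-20 + u)/(4 + d) (a(d, u) = (u - 20)/(d + 4) = (-20 + u)/(4 + d))
M(V, C) = (C + 2*V)/(-5/2 + C + V/8) (M(V, C) = (V + (C + V))/(C + (-20 + V)/(4 + 4)) = (C + 2*V)/(C + (-20 + V)/8) = (C + 2*V)/(C + (-5/2 + V/8)) = (C + 2*V)/(-5/2 + C + V/8))
-1365*M(5, 5) = -10920*(5 + 2*5)/(-20 + 5 + 8*5) = -10920*(5 + 10)/(-20 + 5 + 40) = -10920*15/25 = -1365*24/5 = -6552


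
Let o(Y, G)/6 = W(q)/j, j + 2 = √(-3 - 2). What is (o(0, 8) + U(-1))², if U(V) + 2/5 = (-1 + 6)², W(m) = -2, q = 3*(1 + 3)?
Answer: 9*(1999*I + 8364*√5)/(25*(-I + 4*√5)) ≈ 734.58 + 162.59*I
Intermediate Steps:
q = 12 (q = 3*4 = 12)
j = -2 + I*√5 (j = -2 + √(-3 - 2) = -2 + √(-5) = -2 + I*√5 ≈ -2.0 + 2.2361*I)
U(V) = 123/5 (U(V) = -⅖ + (-1 + 6)² = -⅖ + 5² = -⅖ + 25 = 123/5)
o(Y, G) = -12/(-2 + I*√5) (o(Y, G) = 6*(-2/(-2 + I*√5)) = -12/(-2 + I*√5))
(o(0, 8) + U(-1))² = ((8/3 + 4*I*√5/3) + 123/5)² = (409/15 + 4*I*√5/3)²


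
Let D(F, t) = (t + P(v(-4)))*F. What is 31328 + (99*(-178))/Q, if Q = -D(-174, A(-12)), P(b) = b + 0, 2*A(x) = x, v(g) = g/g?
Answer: 4545497/145 ≈ 31348.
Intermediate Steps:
v(g) = 1
A(x) = x/2
P(b) = b
D(F, t) = F*(1 + t) (D(F, t) = (t + 1)*F = (1 + t)*F = F*(1 + t))
Q = -870 (Q = -(-174)*(1 + (1/2)*(-12)) = -(-174)*(1 - 6) = -(-174)*(-5) = -1*870 = -870)
31328 + (99*(-178))/Q = 31328 + (99*(-178))/(-870) = 31328 - 17622*(-1/870) = 31328 + 2937/145 = 4545497/145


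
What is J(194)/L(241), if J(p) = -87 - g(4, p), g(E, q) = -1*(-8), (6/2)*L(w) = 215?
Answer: -57/43 ≈ -1.3256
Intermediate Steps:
L(w) = 215/3 (L(w) = (⅓)*215 = 215/3)
g(E, q) = 8
J(p) = -95 (J(p) = -87 - 1*8 = -87 - 8 = -95)
J(194)/L(241) = -95/215/3 = -95*3/215 = -57/43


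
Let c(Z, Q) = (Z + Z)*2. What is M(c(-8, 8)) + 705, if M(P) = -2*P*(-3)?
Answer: 513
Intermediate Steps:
c(Z, Q) = 4*Z (c(Z, Q) = (2*Z)*2 = 4*Z)
M(P) = 6*P
M(c(-8, 8)) + 705 = 6*(4*(-8)) + 705 = 6*(-32) + 705 = -192 + 705 = 513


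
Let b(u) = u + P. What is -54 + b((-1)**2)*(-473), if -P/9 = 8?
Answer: 33529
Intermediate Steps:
P = -72 (P = -9*8 = -72)
b(u) = -72 + u (b(u) = u - 72 = -72 + u)
-54 + b((-1)**2)*(-473) = -54 + (-72 + (-1)**2)*(-473) = -54 + (-72 + 1)*(-473) = -54 - 71*(-473) = -54 + 33583 = 33529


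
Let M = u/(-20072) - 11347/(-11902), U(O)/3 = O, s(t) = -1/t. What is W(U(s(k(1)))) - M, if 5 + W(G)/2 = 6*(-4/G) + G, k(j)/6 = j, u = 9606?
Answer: 5048203467/59724236 ≈ 84.525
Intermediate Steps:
k(j) = 6*j
U(O) = 3*O
M = 28356593/59724236 (M = 9606/(-20072) - 11347/(-11902) = 9606*(-1/20072) - 11347*(-1/11902) = -4803/10036 + 11347/11902 = 28356593/59724236 ≈ 0.47479)
W(G) = -10 - 48/G + 2*G (W(G) = -10 + 2*(6*(-4/G) + G) = -10 + 2*(-24/G + G) = -10 + 2*(G - 24/G) = -10 + (-48/G + 2*G) = -10 - 48/G + 2*G)
W(U(s(k(1)))) - M = (-10 - 48/(3*(-1/(6*1))) + 2*(3*(-1/(6*1)))) - 1*28356593/59724236 = (-10 - 48/(3*(-1/6)) + 2*(3*(-1/6))) - 28356593/59724236 = (-10 - 48/(3*(-1*⅙)) + 2*(3*(-1*⅙))) - 28356593/59724236 = (-10 - 48/(3*(-⅙)) + 2*(3*(-⅙))) - 28356593/59724236 = (-10 - 48/(-½) + 2*(-½)) - 28356593/59724236 = (-10 - 48*(-2) - 1) - 28356593/59724236 = (-10 + 96 - 1) - 28356593/59724236 = 85 - 28356593/59724236 = 5048203467/59724236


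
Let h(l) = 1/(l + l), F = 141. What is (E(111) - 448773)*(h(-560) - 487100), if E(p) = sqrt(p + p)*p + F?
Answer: 30594010664079/140 - 60556272111*sqrt(222)/1120 ≈ 2.1772e+11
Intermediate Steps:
h(l) = 1/(2*l)
E(p) = 141 + sqrt(2)*p**(3/2) (E(p) = sqrt(p + p)*p + 141 = sqrt(2*p)*p + 141 = (sqrt(2)*sqrt(p))*p + 141 = sqrt(2)*p**(3/2) + 141 = 141 + sqrt(2)*p**(3/2))
(E(111) - 448773)*(h(-560) - 487100) = ((141 + sqrt(2)*111**(3/2)) - 448773)*((1/2)/(-560) - 487100) = ((141 + sqrt(2)*(111*sqrt(111))) - 448773)*((1/2)*(-1/560) - 487100) = ((141 + 111*sqrt(222)) - 448773)*(-1/1120 - 487100) = (-448632 + 111*sqrt(222))*(-545552001/1120) = 30594010664079/140 - 60556272111*sqrt(222)/1120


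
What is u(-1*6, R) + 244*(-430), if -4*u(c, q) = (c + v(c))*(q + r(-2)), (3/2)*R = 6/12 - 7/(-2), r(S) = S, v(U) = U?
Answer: -104918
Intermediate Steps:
R = 8/3 (R = 2*(6/12 - 7/(-2))/3 = 2*(6*(1/12) - 7*(-½))/3 = 2*(½ + 7/2)/3 = (⅔)*4 = 8/3 ≈ 2.6667)
u(c, q) = -c*(-2 + q)/2 (u(c, q) = -(c + c)*(q - 2)/4 = -2*c*(-2 + q)/4 = -c*(-2 + q)/2)
u(-1*6, R) + 244*(-430) = (-1*6)*(2 - 1*8/3)/2 + 244*(-430) = (½)*(-6)*(2 - 8/3) - 104920 = (½)*(-6)*(-⅔) - 104920 = 2 - 104920 = -104918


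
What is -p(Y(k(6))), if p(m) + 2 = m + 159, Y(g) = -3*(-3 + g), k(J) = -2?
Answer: -172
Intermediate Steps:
Y(g) = 9 - 3*g
p(m) = 157 + m (p(m) = -2 + (m + 159) = -2 + (159 + m) = 157 + m)
-p(Y(k(6))) = -(157 + (9 - 3*(-2))) = -(157 + (9 + 6)) = -(157 + 15) = -1*172 = -172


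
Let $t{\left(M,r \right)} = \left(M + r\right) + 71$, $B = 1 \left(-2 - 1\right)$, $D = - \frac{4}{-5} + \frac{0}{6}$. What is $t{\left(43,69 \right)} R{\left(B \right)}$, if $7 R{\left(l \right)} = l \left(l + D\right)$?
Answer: $\frac{6039}{35} \approx 172.54$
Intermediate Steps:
$D = \frac{4}{5}$ ($D = \left(-4\right) \left(- \frac{1}{5}\right) + 0 \cdot \frac{1}{6} = \frac{4}{5} + 0 = \frac{4}{5} \approx 0.8$)
$B = -3$ ($B = 1 \left(-3\right) = -3$)
$R{\left(l \right)} = \frac{l \left(\frac{4}{5} + l\right)}{7}$ ($R{\left(l \right)} = \frac{l \left(l + \frac{4}{5}\right)}{7} = \frac{l \left(\frac{4}{5} + l\right)}{7}$)
$t{\left(M,r \right)} = 71 + M + r$
$t{\left(43,69 \right)} R{\left(B \right)} = \left(71 + 43 + 69\right) \frac{1}{35} \left(-3\right) \left(4 + 5 \left(-3\right)\right) = 183 \cdot \frac{1}{35} \left(-3\right) \left(4 - 15\right) = 183 \cdot \frac{1}{35} \left(-3\right) \left(-11\right) = 183 \cdot \frac{33}{35} = \frac{6039}{35}$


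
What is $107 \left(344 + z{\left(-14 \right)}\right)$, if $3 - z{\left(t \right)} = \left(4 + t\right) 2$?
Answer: $39269$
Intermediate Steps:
$z{\left(t \right)} = -5 - 2 t$ ($z{\left(t \right)} = 3 - \left(4 + t\right) 2 = 3 - \left(8 + 2 t\right) = -5 - 2 t$)
$107 \left(344 + z{\left(-14 \right)}\right) = 107 \left(344 - -23\right) = 107 \left(344 + \left(-5 + 28\right)\right) = 107 \left(344 + 23\right) = 107 \cdot 367 = 39269$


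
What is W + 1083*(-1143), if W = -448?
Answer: -1238317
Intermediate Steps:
W + 1083*(-1143) = -448 + 1083*(-1143) = -448 - 1237869 = -1238317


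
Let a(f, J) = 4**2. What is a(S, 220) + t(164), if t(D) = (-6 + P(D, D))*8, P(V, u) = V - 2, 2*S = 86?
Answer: 1264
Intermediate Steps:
S = 43 (S = (1/2)*86 = 43)
a(f, J) = 16
P(V, u) = -2 + V
t(D) = -64 + 8*D (t(D) = (-6 + (-2 + D))*8 = (-8 + D)*8 = -64 + 8*D)
a(S, 220) + t(164) = 16 + (-64 + 8*164) = 16 + (-64 + 1312) = 16 + 1248 = 1264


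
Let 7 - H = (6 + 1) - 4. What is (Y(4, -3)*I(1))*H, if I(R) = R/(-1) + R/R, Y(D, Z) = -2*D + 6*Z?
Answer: 0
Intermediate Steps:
I(R) = 1 - R (I(R) = R*(-1) + 1 = -R + 1 = 1 - R)
H = 4 (H = 7 - ((6 + 1) - 4) = 7 - (7 - 4) = 7 - 1*3 = 7 - 3 = 4)
(Y(4, -3)*I(1))*H = ((-2*4 + 6*(-3))*(1 - 1*1))*4 = ((-8 - 18)*(1 - 1))*4 = -26*0*4 = 0*4 = 0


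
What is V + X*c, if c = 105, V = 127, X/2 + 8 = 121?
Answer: 23857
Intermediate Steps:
X = 226 (X = -16 + 2*121 = -16 + 242 = 226)
V + X*c = 127 + 226*105 = 127 + 23730 = 23857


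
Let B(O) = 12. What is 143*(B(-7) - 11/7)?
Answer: 10439/7 ≈ 1491.3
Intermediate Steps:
143*(B(-7) - 11/7) = 143*(12 - 11/7) = 143*(73/7) = 10439/7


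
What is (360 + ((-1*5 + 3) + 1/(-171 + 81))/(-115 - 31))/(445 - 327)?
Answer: 4730581/1550520 ≈ 3.0510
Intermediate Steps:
(360 + ((-1*5 + 3) + 1/(-171 + 81))/(-115 - 31))/(445 - 327) = (360 + ((-5 + 3) + 1/(-90))/(-146))/118 = (360 + (-2 - 1/90)*(-1/146))*(1/118) = (360 - 181/90*(-1/146))*(1/118) = (360 + 181/13140)*(1/118) = (4730581/13140)*(1/118) = 4730581/1550520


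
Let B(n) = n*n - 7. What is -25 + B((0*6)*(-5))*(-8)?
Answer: 31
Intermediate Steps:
B(n) = -7 + n**2 (B(n) = n**2 - 7 = -7 + n**2)
-25 + B((0*6)*(-5))*(-8) = -25 + (-7 + ((0*6)*(-5))**2)*(-8) = -25 + (-7 + (0*(-5))**2)*(-8) = -25 + (-7 + 0**2)*(-8) = -25 + (-7 + 0)*(-8) = -25 - 7*(-8) = -25 + 56 = 31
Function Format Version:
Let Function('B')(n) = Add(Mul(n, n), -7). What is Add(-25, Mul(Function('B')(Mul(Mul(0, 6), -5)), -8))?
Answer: 31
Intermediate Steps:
Function('B')(n) = Add(-7, Pow(n, 2)) (Function('B')(n) = Add(Pow(n, 2), -7) = Add(-7, Pow(n, 2)))
Add(-25, Mul(Function('B')(Mul(Mul(0, 6), -5)), -8)) = Add(-25, Mul(Add(-7, Pow(Mul(Mul(0, 6), -5), 2)), -8)) = Add(-25, Mul(Add(-7, Pow(Mul(0, -5), 2)), -8)) = Add(-25, Mul(Add(-7, Pow(0, 2)), -8)) = Add(-25, Mul(Add(-7, 0), -8)) = Add(-25, Mul(-7, -8)) = Add(-25, 56) = 31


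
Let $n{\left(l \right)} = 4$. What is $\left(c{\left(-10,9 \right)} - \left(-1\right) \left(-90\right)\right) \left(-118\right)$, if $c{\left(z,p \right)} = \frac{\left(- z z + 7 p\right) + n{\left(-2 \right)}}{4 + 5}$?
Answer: $\frac{33158}{3} \approx 11053.0$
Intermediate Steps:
$c{\left(z,p \right)} = \frac{4}{9} - \frac{z^{2}}{9} + \frac{7 p}{9}$ ($c{\left(z,p \right)} = \frac{\left(- z z + 7 p\right) + 4}{4 + 5} = \frac{\left(- z^{2} + 7 p\right) + 4}{9} = \left(4 - z^{2} + 7 p\right) \frac{1}{9} = \frac{4}{9} - \frac{z^{2}}{9} + \frac{7 p}{9}$)
$\left(c{\left(-10,9 \right)} - \left(-1\right) \left(-90\right)\right) \left(-118\right) = \left(\left(\frac{4}{9} - \frac{\left(-10\right)^{2}}{9} + \frac{7}{9} \cdot 9\right) - \left(-1\right) \left(-90\right)\right) \left(-118\right) = \left(\left(\frac{4}{9} - \frac{100}{9} + 7\right) - 90\right) \left(-118\right) = \left(- \frac{11}{3} - 90\right) \left(-118\right) = \left(- \frac{281}{3}\right) \left(-118\right) = \frac{33158}{3}$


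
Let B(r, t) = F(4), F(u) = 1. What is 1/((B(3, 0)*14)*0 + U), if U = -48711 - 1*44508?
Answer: -1/93219 ≈ -1.0727e-5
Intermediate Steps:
B(r, t) = 1
U = -93219 (U = -48711 - 44508 = -93219)
1/((B(3, 0)*14)*0 + U) = 1/((1*14)*0 - 93219) = 1/(14*0 - 93219) = 1/(0 - 93219) = 1/(-93219) = -1/93219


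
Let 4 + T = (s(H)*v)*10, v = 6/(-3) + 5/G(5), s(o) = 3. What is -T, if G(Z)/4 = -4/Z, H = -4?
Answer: 887/8 ≈ 110.88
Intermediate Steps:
G(Z) = -16/Z (G(Z) = 4*(-4/Z) = -16/Z)
v = -57/16 (v = 6/(-3) + 5/((-16/5)) = 6*(-1/3) + 5/((-16*1/5)) = -2 + 5/(-16/5) = -2 + 5*(-5/16) = -2 - 25/16 = -57/16 ≈ -3.5625)
T = -887/8 (T = -4 + (3*(-57/16))*10 = -4 - 171/16*10 = -4 - 855/8 = -887/8 ≈ -110.88)
-T = -1*(-887/8) = 887/8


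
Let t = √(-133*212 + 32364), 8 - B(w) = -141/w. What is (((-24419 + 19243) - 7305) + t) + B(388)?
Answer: -4839383/388 + 2*√1042 ≈ -12408.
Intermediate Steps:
B(w) = 8 + 141/w (B(w) = 8 - (-141)/w = 8 + 141/w)
t = 2*√1042 (t = √(-28196 + 32364) = √4168 = 2*√1042 ≈ 64.560)
(((-24419 + 19243) - 7305) + t) + B(388) = (((-24419 + 19243) - 7305) + 2*√1042) + (8 + 141/388) = ((-5176 - 7305) + 2*√1042) + (8 + 141*(1/388)) = (-12481 + 2*√1042) + (8 + 141/388) = (-12481 + 2*√1042) + 3245/388 = -4839383/388 + 2*√1042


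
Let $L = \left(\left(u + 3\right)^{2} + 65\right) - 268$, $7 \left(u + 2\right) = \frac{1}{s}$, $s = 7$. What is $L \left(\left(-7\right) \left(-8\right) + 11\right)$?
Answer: $- \frac{32488501}{2401} \approx -13531.0$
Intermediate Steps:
$u = - \frac{97}{49}$ ($u = -2 + \frac{1}{7 \cdot 7} = -2 + \frac{1}{7} \cdot \frac{1}{7} = -2 + \frac{1}{49} = - \frac{97}{49} \approx -1.9796$)
$L = - \frac{484903}{2401}$ ($L = \left(\left(- \frac{97}{49} + 3\right)^{2} + 65\right) - 268 = \left(\left(\frac{50}{49}\right)^{2} + 65\right) - 268 = \left(\frac{2500}{2401} + 65\right) - 268 = \frac{158565}{2401} - 268 = - \frac{484903}{2401} \approx -201.96$)
$L \left(\left(-7\right) \left(-8\right) + 11\right) = - \frac{484903 \left(\left(-7\right) \left(-8\right) + 11\right)}{2401} = - \frac{484903 \left(56 + 11\right)}{2401} = \left(- \frac{484903}{2401}\right) 67 = - \frac{32488501}{2401}$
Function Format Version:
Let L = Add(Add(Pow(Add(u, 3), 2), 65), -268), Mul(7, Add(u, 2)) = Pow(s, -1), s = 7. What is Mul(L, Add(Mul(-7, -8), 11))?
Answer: Rational(-32488501, 2401) ≈ -13531.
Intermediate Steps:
u = Rational(-97, 49) (u = Add(-2, Mul(Rational(1, 7), Pow(7, -1))) = Add(-2, Mul(Rational(1, 7), Rational(1, 7))) = Add(-2, Rational(1, 49)) = Rational(-97, 49) ≈ -1.9796)
L = Rational(-484903, 2401) (L = Add(Add(Pow(Add(Rational(-97, 49), 3), 2), 65), -268) = Add(Add(Pow(Rational(50, 49), 2), 65), -268) = Add(Add(Rational(2500, 2401), 65), -268) = Add(Rational(158565, 2401), -268) = Rational(-484903, 2401) ≈ -201.96)
Mul(L, Add(Mul(-7, -8), 11)) = Mul(Rational(-484903, 2401), Add(Mul(-7, -8), 11)) = Mul(Rational(-484903, 2401), Add(56, 11)) = Mul(Rational(-484903, 2401), 67) = Rational(-32488501, 2401)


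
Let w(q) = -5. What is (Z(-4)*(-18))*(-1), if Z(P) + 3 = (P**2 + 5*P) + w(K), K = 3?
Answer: -216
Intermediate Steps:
Z(P) = -8 + P**2 + 5*P (Z(P) = -3 + ((P**2 + 5*P) - 5) = -3 + (-5 + P**2 + 5*P) = -8 + P**2 + 5*P)
(Z(-4)*(-18))*(-1) = ((-8 + (-4)**2 + 5*(-4))*(-18))*(-1) = ((-8 + 16 - 20)*(-18))*(-1) = -12*(-18)*(-1) = 216*(-1) = -216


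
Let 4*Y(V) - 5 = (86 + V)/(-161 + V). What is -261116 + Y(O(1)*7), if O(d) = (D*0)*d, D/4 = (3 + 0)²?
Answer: -168157985/644 ≈ -2.6112e+5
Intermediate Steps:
D = 36 (D = 4*(3 + 0)² = 4*3² = 4*9 = 36)
O(d) = 0 (O(d) = (36*0)*d = 0*d = 0)
Y(V) = 5/4 + (86 + V)/(4*(-161 + V)) (Y(V) = 5/4 + ((86 + V)/(-161 + V))/4 = 5/4 + (86 + V)/(4*(-161 + V)))
-261116 + Y(O(1)*7) = -261116 + (-719 + 6*(0*7))/(4*(-161 + 0*7)) = -261116 + (-719 + 6*0)/(4*(-161 + 0)) = -261116 + (¼)*(-719 + 0)/(-161) = -261116 + (¼)*(-1/161)*(-719) = -261116 + 719/644 = -168157985/644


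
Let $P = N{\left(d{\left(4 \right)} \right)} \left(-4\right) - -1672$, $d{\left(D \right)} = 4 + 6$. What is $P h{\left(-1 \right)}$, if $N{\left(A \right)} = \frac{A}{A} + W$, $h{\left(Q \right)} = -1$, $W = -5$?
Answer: $-1688$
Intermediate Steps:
$d{\left(D \right)} = 10$
$N{\left(A \right)} = -4$ ($N{\left(A \right)} = \frac{A}{A} - 5 = 1 - 5 = -4$)
$P = 1688$ ($P = \left(-4\right) \left(-4\right) - -1672 = 16 + 1672 = 1688$)
$P h{\left(-1 \right)} = 1688 \left(-1\right) = -1688$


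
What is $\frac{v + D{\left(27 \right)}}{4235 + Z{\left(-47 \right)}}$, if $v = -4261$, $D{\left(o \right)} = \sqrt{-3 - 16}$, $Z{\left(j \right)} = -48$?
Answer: $- \frac{4261}{4187} + \frac{i \sqrt{19}}{4187} \approx -1.0177 + 0.0010411 i$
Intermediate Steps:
$D{\left(o \right)} = i \sqrt{19}$ ($D{\left(o \right)} = \sqrt{-19} = i \sqrt{19}$)
$\frac{v + D{\left(27 \right)}}{4235 + Z{\left(-47 \right)}} = \frac{-4261 + i \sqrt{19}}{4235 - 48} = \frac{-4261 + i \sqrt{19}}{4187} = \left(-4261 + i \sqrt{19}\right) \frac{1}{4187} = - \frac{4261}{4187} + \frac{i \sqrt{19}}{4187}$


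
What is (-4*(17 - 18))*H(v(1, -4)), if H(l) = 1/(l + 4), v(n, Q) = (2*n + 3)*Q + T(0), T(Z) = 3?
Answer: -4/13 ≈ -0.30769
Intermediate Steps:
v(n, Q) = 3 + Q*(3 + 2*n) (v(n, Q) = (2*n + 3)*Q + 3 = (3 + 2*n)*Q + 3 = Q*(3 + 2*n) + 3 = 3 + Q*(3 + 2*n))
H(l) = 1/(4 + l)
(-4*(17 - 18))*H(v(1, -4)) = (-4*(17 - 18))/(4 + (3 + 3*(-4) + 2*(-4)*1)) = (-4*(-1))/(4 + (3 - 12 - 8)) = 4/(4 - 17) = 4/(-13) = 4*(-1/13) = -4/13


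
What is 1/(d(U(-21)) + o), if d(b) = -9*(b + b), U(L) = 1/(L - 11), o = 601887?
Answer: 16/9630201 ≈ 1.6614e-6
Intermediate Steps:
U(L) = 1/(-11 + L)
d(b) = -18*b
1/(d(U(-21)) + o) = 1/(-18/(-11 - 21) + 601887) = 1/(-18/(-32) + 601887) = 1/(-18*(-1/32) + 601887) = 1/(9/16 + 601887) = 1/(9630201/16) = 16/9630201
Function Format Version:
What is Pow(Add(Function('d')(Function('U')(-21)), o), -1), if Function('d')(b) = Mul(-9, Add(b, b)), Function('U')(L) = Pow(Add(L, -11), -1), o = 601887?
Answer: Rational(16, 9630201) ≈ 1.6614e-6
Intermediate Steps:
Function('U')(L) = Pow(Add(-11, L), -1)
Function('d')(b) = Mul(-18, b) (Function('d')(b) = Mul(-9, Mul(2, b)) = Mul(-18, b))
Pow(Add(Function('d')(Function('U')(-21)), o), -1) = Pow(Add(Mul(-18, Pow(Add(-11, -21), -1)), 601887), -1) = Pow(Add(Mul(-18, Pow(-32, -1)), 601887), -1) = Pow(Add(Mul(-18, Rational(-1, 32)), 601887), -1) = Pow(Add(Rational(9, 16), 601887), -1) = Pow(Rational(9630201, 16), -1) = Rational(16, 9630201)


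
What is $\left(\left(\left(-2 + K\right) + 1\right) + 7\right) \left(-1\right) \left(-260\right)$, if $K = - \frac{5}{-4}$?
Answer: $1885$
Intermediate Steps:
$K = \frac{5}{4}$ ($K = \left(-5\right) \left(- \frac{1}{4}\right) = \frac{5}{4} \approx 1.25$)
$\left(\left(\left(-2 + K\right) + 1\right) + 7\right) \left(-1\right) \left(-260\right) = \left(\left(\left(-2 + \frac{5}{4}\right) + 1\right) + 7\right) \left(-1\right) \left(-260\right) = \left(\left(- \frac{3}{4} + 1\right) + 7\right) \left(-1\right) \left(-260\right) = \left(\frac{1}{4} + 7\right) \left(-1\right) \left(-260\right) = \frac{29}{4} \left(-1\right) \left(-260\right) = \left(- \frac{29}{4}\right) \left(-260\right) = 1885$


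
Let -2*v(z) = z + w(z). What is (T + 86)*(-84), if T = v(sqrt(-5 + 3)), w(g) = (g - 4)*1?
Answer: -7392 + 84*I*sqrt(2) ≈ -7392.0 + 118.79*I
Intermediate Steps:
w(g) = -4 + g (w(g) = (-4 + g)*1 = -4 + g)
v(z) = 2 - z (v(z) = -(z + (-4 + z))/2 = -(-4 + 2*z)/2 = 2 - z)
T = 2 - I*sqrt(2) (T = 2 - sqrt(-5 + 3) = 2 - sqrt(-2) = 2 - I*sqrt(2) ≈ 2.0 - 1.4142*I)
(T + 86)*(-84) = ((2 - I*sqrt(2)) + 86)*(-84) = (88 - I*sqrt(2))*(-84) = -7392 + 84*I*sqrt(2)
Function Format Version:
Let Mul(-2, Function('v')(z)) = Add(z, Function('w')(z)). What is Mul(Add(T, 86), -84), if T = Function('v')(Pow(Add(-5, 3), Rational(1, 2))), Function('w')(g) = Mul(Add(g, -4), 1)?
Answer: Add(-7392, Mul(84, I, Pow(2, Rational(1, 2)))) ≈ Add(-7392.0, Mul(118.79, I))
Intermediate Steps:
Function('w')(g) = Add(-4, g) (Function('w')(g) = Mul(Add(-4, g), 1) = Add(-4, g))
Function('v')(z) = Add(2, Mul(-1, z)) (Function('v')(z) = Mul(Rational(-1, 2), Add(z, Add(-4, z))) = Mul(Rational(-1, 2), Add(-4, Mul(2, z))) = Add(2, Mul(-1, z)))
T = Add(2, Mul(-1, I, Pow(2, Rational(1, 2)))) (T = Add(2, Mul(-1, Pow(Add(-5, 3), Rational(1, 2)))) = Add(2, Mul(-1, Pow(-2, Rational(1, 2)))) = Add(2, Mul(-1, Mul(I, Pow(2, Rational(1, 2))))) = Add(2, Mul(-1, I, Pow(2, Rational(1, 2)))) ≈ Add(2.0000, Mul(-1.4142, I)))
Mul(Add(T, 86), -84) = Mul(Add(Add(2, Mul(-1, I, Pow(2, Rational(1, 2)))), 86), -84) = Mul(Add(88, Mul(-1, I, Pow(2, Rational(1, 2)))), -84) = Add(-7392, Mul(84, I, Pow(2, Rational(1, 2))))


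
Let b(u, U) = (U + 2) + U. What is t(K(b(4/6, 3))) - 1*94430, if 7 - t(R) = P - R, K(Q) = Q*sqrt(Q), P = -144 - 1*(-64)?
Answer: -94343 + 16*sqrt(2) ≈ -94320.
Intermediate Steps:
P = -80 (P = -144 + 64 = -80)
b(u, U) = 2 + 2*U (b(u, U) = (2 + U) + U = 2 + 2*U)
K(Q) = Q**(3/2)
t(R) = 87 + R (t(R) = 7 - (-80 - R) = 7 + (80 + R) = 87 + R)
t(K(b(4/6, 3))) - 1*94430 = (87 + (2 + 2*3)**(3/2)) - 1*94430 = (87 + (2 + 6)**(3/2)) - 94430 = (87 + 8**(3/2)) - 94430 = (87 + 16*sqrt(2)) - 94430 = -94343 + 16*sqrt(2)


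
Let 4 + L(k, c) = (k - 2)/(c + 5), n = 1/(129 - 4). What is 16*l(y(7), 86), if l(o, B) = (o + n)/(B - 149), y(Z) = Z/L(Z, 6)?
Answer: 153376/307125 ≈ 0.49939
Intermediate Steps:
n = 1/125 ≈ 0.0080000
L(k, c) = -4 + (-2 + k)/(5 + c) (L(k, c) = -4 + (k - 2)/(c + 5) = -4 + (-2 + k)/(5 + c))
y(Z) = Z/(-46/11 + Z/11) (y(Z) = Z/(((-22 + Z - 4*6)/(5 + 6))) = Z/(((-22 + Z - 24)/11)) = Z/(((-46 + Z)/11)) = Z/(-46/11 + Z/11))
l(o, B) = (1/125 + o)/(-149 + B) (l(o, B) = (o + 1/125)/(B - 149) = (1/125 + o)/(-149 + B))
16*l(y(7), 86) = 16*((1/125 + 11*7/(-46 + 7))/(-149 + 86)) = 16*((1/125 + 11*7/(-39))/(-63)) = 16*(-(1/125 + 11*7*(-1/39))/63) = 16*(-(1/125 - 77/39)/63) = 16*(-1/63*(-9586/4875)) = 16*(9586/307125) = 153376/307125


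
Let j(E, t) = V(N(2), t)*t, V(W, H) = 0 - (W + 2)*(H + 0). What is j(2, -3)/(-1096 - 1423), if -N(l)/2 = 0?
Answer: 18/2519 ≈ 0.0071457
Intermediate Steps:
N(l) = 0 (N(l) = -2*0 = 0)
V(W, H) = -H*(2 + W) (V(W, H) = 0 - (2 + W)*H = 0 - H*(2 + W) = -H*(2 + W))
j(E, t) = -2*t**2 (j(E, t) = (-t*(2 + 0))*t = (-1*t*2)*t = (-2*t)*t = -2*t**2)
j(2, -3)/(-1096 - 1423) = (-2*(-3)**2)/(-1096 - 1423) = -2*9/(-2519) = -18*(-1/2519) = 18/2519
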